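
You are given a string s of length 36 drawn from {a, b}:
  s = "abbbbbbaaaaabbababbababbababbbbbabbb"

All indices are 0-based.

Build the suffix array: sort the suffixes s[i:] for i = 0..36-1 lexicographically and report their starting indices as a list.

rank→(start, suffix):
  0 → (7, 'aaaaabbababbababbababbbbbabbb')
  1 → (8, 'aaaabbababbababbababbbbbabbb')
  2 → (9, 'aaabbababbababbababbbbbabbb')
  3 → (10, 'aabbababbababbababbbbbabbb')
  4 → (14, 'ababbababbababbbbbabbb')
  5 → (19, 'ababbababbbbbabbb')
  6 → (24, 'ababbbbbabbb')
  7 → (11, 'abbababbababbababbbbbabbb')
  8 → (16, 'abbababbababbbbbabbb')
  9 → (21, 'abbababbbbbabbb')
  10 → (32, 'abbb')
  11 → (26, 'abbbbbabbb')
  12 → (0, 'abbbbbbaaaaabbababbababbababbbbbabbb')
  13 → (35, 'b')
  14 → (6, 'baaaaabbababbababbababbbbbabbb')
  15 → (13, 'bababbababbababbbbbabbb')
  16 → (18, 'bababbababbbbbabbb')
  17 → (23, 'bababbbbbabbb')
  18 → (15, 'babbababbababbbbbabbb')
  19 → (20, 'babbababbbbbabbb')
  20 → (31, 'babbb')
  21 → (25, 'babbbbbabbb')
  22 → (34, 'bb')
  23 → (5, 'bbaaaaabbababbababbababbbbbabbb')
  24 → (12, 'bbababbababbababbbbbabbb')
  25 → (17, 'bbababbababbbbbabbb')
  26 → (22, 'bbababbbbbabbb')
  27 → (30, 'bbabbb')
  28 → (33, 'bbb')
  29 → (4, 'bbbaaaaabbababbababbababbbbbabbb')
  30 → (29, 'bbbabbb')
  31 → (3, 'bbbbaaaaabbababbababbababbbbbabbb')
  32 → (28, 'bbbbabbb')
  33 → (2, 'bbbbbaaaaabbababbababbababbbbbabbb')
  34 → (27, 'bbbbbabbb')
  35 → (1, 'bbbbbbaaaaabbababbababbababbbbbabbb')

[7, 8, 9, 10, 14, 19, 24, 11, 16, 21, 32, 26, 0, 35, 6, 13, 18, 23, 15, 20, 31, 25, 34, 5, 12, 17, 22, 30, 33, 4, 29, 3, 28, 2, 27, 1]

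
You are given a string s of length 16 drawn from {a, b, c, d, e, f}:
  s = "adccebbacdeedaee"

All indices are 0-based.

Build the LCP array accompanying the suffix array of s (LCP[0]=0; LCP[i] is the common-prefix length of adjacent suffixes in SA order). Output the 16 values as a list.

[0, 1, 1, 0, 1, 0, 1, 1, 0, 1, 1, 0, 1, 1, 1, 2]

rank→(start, suffix):
  0 → (7, 'acdeedaee')
  1 → (0, 'adccebbacdeedaee')
  2 → (13, 'aee')
  3 → (6, 'bacdeedaee')
  4 → (5, 'bbacdeedaee')
  5 → (2, 'ccebbacdeedaee')
  6 → (8, 'cdeedaee')
  7 → (3, 'cebbacdeedaee')
  8 → (12, 'daee')
  9 → (1, 'dccebbacdeedaee')
  10 → (9, 'deedaee')
  11 → (15, 'e')
  12 → (4, 'ebbacdeedaee')
  13 → (11, 'edaee')
  14 → (14, 'ee')
  15 → (10, 'eedaee')

SA = [7, 0, 13, 6, 5, 2, 8, 3, 12, 1, 9, 15, 4, 11, 14, 10]
rank  pair      lcp
   1  s[7:],s[0:]  1  'a'
   2  s[0:],s[13:]  1  'a'
   3  s[13:],s[6:]  0  ''
   4  s[6:],s[5:]  1  'b'
   5  s[5:],s[2:]  0  ''
   6  s[2:],s[8:]  1  'c'
   7  s[8:],s[3:]  1  'c'
   8  s[3:],s[12:]  0  ''
   9  s[12:],s[1:]  1  'd'
  10  s[1:],s[9:]  1  'd'
  11  s[9:],s[15:]  0  ''
  12  s[15:],s[4:]  1  'e'
  13  s[4:],s[11:]  1  'e'
  14  s[11:],s[14:]  1  'e'
  15  s[14:],s[10:]  2  'ee'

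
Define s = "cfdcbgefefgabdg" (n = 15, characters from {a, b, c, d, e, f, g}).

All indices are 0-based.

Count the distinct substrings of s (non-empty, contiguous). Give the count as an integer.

rank→(start, suffix):
  0 → (11, 'abdg')
  1 → (12, 'bdg')
  2 → (4, 'bgefefgabdg')
  3 → (3, 'cbgefefgabdg')
  4 → (0, 'cfdcbgefefgabdg')
  5 → (2, 'dcbgefefgabdg')
  6 → (13, 'dg')
  7 → (6, 'efefgabdg')
  8 → (8, 'efgabdg')
  9 → (1, 'fdcbgefefgabdg')
  10 → (7, 'fefgabdg')
  11 → (9, 'fgabdg')
  12 → (14, 'g')
  13 → (10, 'gabdg')
  14 → (5, 'gefefgabdg')

SA = [11, 12, 4, 3, 0, 2, 13, 6, 8, 1, 7, 9, 14, 10, 5]
[i] adj suffixes → lcp
  [1] 11/12 → 0 ('')
  [2] 12/4 → 1 ('b')
  [3] 4/3 → 0 ('')
  [4] 3/0 → 1 ('c')
  [5] 0/2 → 0 ('')
  [6] 2/13 → 1 ('d')
  [7] 13/6 → 0 ('')
  [8] 6/8 → 2 ('ef')
  [9] 8/1 → 0 ('')
  [10] 1/7 → 1 ('f')
  [11] 7/9 → 1 ('f')
  [12] 9/14 → 0 ('')
  [13] 14/10 → 1 ('g')
  [14] 10/5 → 1 ('g')

n(n+1)/2 = 15·16/2 = 120
Σ LCP = 0 + 0 + 1 + 0 + 1 + 0 + 1 + 0 + 2 + 0 + 1 + 1 + 0 + 1 + 1 = 9
distinct = 120 − 9 = 111

111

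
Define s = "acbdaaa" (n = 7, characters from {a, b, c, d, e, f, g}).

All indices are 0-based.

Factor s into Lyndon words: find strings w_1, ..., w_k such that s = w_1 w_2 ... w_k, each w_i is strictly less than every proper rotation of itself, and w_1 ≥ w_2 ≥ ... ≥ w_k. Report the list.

emit factor 1: 'acbd' (i=0, period=4)
emit factor 2: 'a' (i=4, period=1)
emit factor 3: 'a' (i=5, period=1)
emit factor 4: 'a' (i=6, period=1)

["acbd", "a", "a", "a"]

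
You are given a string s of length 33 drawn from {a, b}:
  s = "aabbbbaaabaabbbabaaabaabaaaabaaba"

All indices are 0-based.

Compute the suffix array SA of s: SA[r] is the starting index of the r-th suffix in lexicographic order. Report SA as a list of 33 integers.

[32, 24, 25, 17, 6, 29, 21, 26, 18, 7, 10, 0, 30, 22, 15, 27, 19, 8, 11, 1, 31, 23, 16, 5, 28, 20, 9, 14, 4, 13, 3, 12, 2]

rank | idx | suffix
   0 |  32 | a
   1 |  24 | aaaabaaba
   2 |  25 | aaabaaba
   3 |  17 | aaabaabaaaabaaba
   4 |   6 | aaabaabbbabaaabaabaaaabaaba
   5 |  29 | aaba
   6 |  21 | aabaaaabaaba
   7 |  26 | aabaaba
   8 |  18 | aabaabaaaabaaba
   9 |   7 | aabaabbbabaaabaabaaaabaaba
  10 |  10 | aabbbabaaabaabaaaabaaba
  11 |   0 | aabbbbaaabaabbbabaaabaabaaaabaaba
  12 |  30 | aba
  13 |  22 | abaaaabaaba
  14 |  15 | abaaabaabaaaabaaba
  15 |  27 | abaaba
  16 |  19 | abaabaaaabaaba
  17 |   8 | abaabbbabaaabaabaaaabaaba
  18 |  11 | abbbabaaabaabaaaabaaba
  19 |   1 | abbbbaaabaabbbabaaabaabaaaabaaba
  20 |  31 | ba
  21 |  23 | baaaabaaba
  22 |  16 | baaabaabaaaabaaba
  23 |   5 | baaabaabbbabaaabaabaaaabaaba
  24 |  28 | baaba
  25 |  20 | baabaaaabaaba
  26 |   9 | baabbbabaaabaabaaaabaaba
  27 |  14 | babaaabaabaaaabaaba
  28 |   4 | bbaaabaabbbabaaabaabaaaabaaba
  29 |  13 | bbabaaabaabaaaabaaba
  30 |   3 | bbbaaabaabbbabaaabaabaaaabaaba
  31 |  12 | bbbabaaabaabaaaabaaba
  32 |   2 | bbbbaaabaabbbabaaabaabaaaabaaba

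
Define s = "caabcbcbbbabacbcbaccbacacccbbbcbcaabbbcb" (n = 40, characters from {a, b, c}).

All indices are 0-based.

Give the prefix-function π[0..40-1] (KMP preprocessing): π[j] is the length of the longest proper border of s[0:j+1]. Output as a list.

π[0] = 0
j=1 s[j]='a': π[1]=0 (border '')
j=2 s[j]='a': π[2]=0 (border '')
j=3 s[j]='b': π[3]=0 (border '')
j=4 s[j]='c': π[4]=1 (border 'c')
j=5 s[j]='b': k: 1→0; π[5]=0 (border '')
j=6 s[j]='c': π[6]=1 (border 'c')
j=7 s[j]='b': k: 1→0; π[7]=0 (border '')
j=8 s[j]='b': π[8]=0 (border '')
j=9 s[j]='b': π[9]=0 (border '')
j=10 s[j]='a': π[10]=0 (border '')
j=11 s[j]='b': π[11]=0 (border '')
j=12 s[j]='a': π[12]=0 (border '')
j=13 s[j]='c': π[13]=1 (border 'c')
j=14 s[j]='b': k: 1→0; π[14]=0 (border '')
j=15 s[j]='c': π[15]=1 (border 'c')
j=16 s[j]='b': k: 1→0; π[16]=0 (border '')
j=17 s[j]='a': π[17]=0 (border '')
j=18 s[j]='c': π[18]=1 (border 'c')
j=19 s[j]='c': k: 1→0; π[19]=1 (border 'c')
j=20 s[j]='b': k: 1→0; π[20]=0 (border '')
j=21 s[j]='a': π[21]=0 (border '')
j=22 s[j]='c': π[22]=1 (border 'c')
j=23 s[j]='a': π[23]=2 (border 'ca')
j=24 s[j]='c': k: 2→0; π[24]=1 (border 'c')
j=25 s[j]='c': k: 1→0; π[25]=1 (border 'c')
j=26 s[j]='c': k: 1→0; π[26]=1 (border 'c')
j=27 s[j]='b': k: 1→0; π[27]=0 (border '')
j=28 s[j]='b': π[28]=0 (border '')
j=29 s[j]='b': π[29]=0 (border '')
j=30 s[j]='c': π[30]=1 (border 'c')
j=31 s[j]='b': k: 1→0; π[31]=0 (border '')
j=32 s[j]='c': π[32]=1 (border 'c')
j=33 s[j]='a': π[33]=2 (border 'ca')
j=34 s[j]='a': π[34]=3 (border 'caa')
j=35 s[j]='b': π[35]=4 (border 'caab')
j=36 s[j]='b': k: 4→0; π[36]=0 (border '')
j=37 s[j]='b': π[37]=0 (border '')
j=38 s[j]='c': π[38]=1 (border 'c')
j=39 s[j]='b': k: 1→0; π[39]=0 (border '')

[0, 0, 0, 0, 1, 0, 1, 0, 0, 0, 0, 0, 0, 1, 0, 1, 0, 0, 1, 1, 0, 0, 1, 2, 1, 1, 1, 0, 0, 0, 1, 0, 1, 2, 3, 4, 0, 0, 1, 0]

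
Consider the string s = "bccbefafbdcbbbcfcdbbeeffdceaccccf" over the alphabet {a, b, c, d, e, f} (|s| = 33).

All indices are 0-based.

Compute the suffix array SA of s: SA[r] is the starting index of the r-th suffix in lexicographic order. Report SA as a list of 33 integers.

rank→(start, suffix):
  0 → (27, 'accccf')
  1 → (6, 'afbdcbbbcfcdbbeeffdceaccccf')
  2 → (11, 'bbbcfcdbbeeffdceaccccf')
  3 → (12, 'bbcfcdbbeeffdceaccccf')
  4 → (18, 'bbeeffdceaccccf')
  5 → (0, 'bccbefafbdcbbbcfcdbbeeffdceaccccf')
  6 → (13, 'bcfcdbbeeffdceaccccf')
  7 → (8, 'bdcbbbcfcdbbeeffdceaccccf')
  8 → (19, 'beeffdceaccccf')
  9 → (3, 'befafbdcbbbcfcdbbeeffdceaccccf')
  10 → (10, 'cbbbcfcdbbeeffdceaccccf')
  11 → (2, 'cbefafbdcbbbcfcdbbeeffdceaccccf')
  12 → (1, 'ccbefafbdcbbbcfcdbbeeffdceaccccf')
  13 → (28, 'ccccf')
  14 → (29, 'cccf')
  15 → (30, 'ccf')
  16 → (16, 'cdbbeeffdceaccccf')
  17 → (25, 'ceaccccf')
  18 → (31, 'cf')
  19 → (14, 'cfcdbbeeffdceaccccf')
  20 → (17, 'dbbeeffdceaccccf')
  21 → (9, 'dcbbbcfcdbbeeffdceaccccf')
  22 → (24, 'dceaccccf')
  23 → (26, 'eaccccf')
  24 → (20, 'eeffdceaccccf')
  25 → (4, 'efafbdcbbbcfcdbbeeffdceaccccf')
  26 → (21, 'effdceaccccf')
  27 → (32, 'f')
  28 → (5, 'fafbdcbbbcfcdbbeeffdceaccccf')
  29 → (7, 'fbdcbbbcfcdbbeeffdceaccccf')
  30 → (15, 'fcdbbeeffdceaccccf')
  31 → (23, 'fdceaccccf')
  32 → (22, 'ffdceaccccf')

[27, 6, 11, 12, 18, 0, 13, 8, 19, 3, 10, 2, 1, 28, 29, 30, 16, 25, 31, 14, 17, 9, 24, 26, 20, 4, 21, 32, 5, 7, 15, 23, 22]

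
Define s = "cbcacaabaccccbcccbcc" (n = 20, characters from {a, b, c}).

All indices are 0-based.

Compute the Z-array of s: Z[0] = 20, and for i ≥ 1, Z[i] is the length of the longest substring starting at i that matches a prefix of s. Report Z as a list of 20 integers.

[20, 0, 1, 0, 1, 0, 0, 0, 0, 1, 1, 1, 3, 0, 1, 1, 3, 0, 1, 1]

Z[0]=20
i=1: outside box; Z[1]=0
i=2: outside box; Z[2]=1 extend→box=[2,3)
i=3: outside box; Z[3]=0
i=4: outside box; Z[4]=1 extend→box=[4,5)
i=5: outside box; Z[5]=0
i=6: outside box; Z[6]=0
i=7: outside box; Z[7]=0
i=8: outside box; Z[8]=0
i=9: outside box; Z[9]=1 extend→box=[9,10)
i=10: outside box; Z[10]=1 extend→box=[10,11)
i=11: outside box; Z[11]=1 extend→box=[11,12)
i=12: outside box; Z[12]=3 extend→box=[12,15)
i=13: min(r-i=2, Z[1]=0)=0; Z[13]=0
i=14: min(r-i=1, Z[2]=1)=1; Z[14]=1
i=15: outside box; Z[15]=1 extend→box=[15,16)
i=16: outside box; Z[16]=3 extend→box=[16,19)
i=17: min(r-i=2, Z[1]=0)=0; Z[17]=0
i=18: min(r-i=1, Z[2]=1)=1; Z[18]=1
i=19: outside box; Z[19]=1 extend→box=[19,20)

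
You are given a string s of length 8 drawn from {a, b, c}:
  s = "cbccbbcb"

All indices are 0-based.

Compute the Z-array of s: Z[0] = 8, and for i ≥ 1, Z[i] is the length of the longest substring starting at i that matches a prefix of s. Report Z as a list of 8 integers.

Z[0]=8
i=1: i≥r, start 0; Z[1]=0
i=2: i≥r, start 0; Z[2]=1 grow→box=[2,3)
i=3: i≥r, start 0; Z[3]=2 grow→box=[3,5)
i=4: min(r-i=1, Z[1]=0)=0; Z[4]=0
i=5: i≥r, start 0; Z[5]=0
i=6: i≥r, start 0; Z[6]=2 grow→box=[6,8)
i=7: min(r-i=1, Z[1]=0)=0; Z[7]=0

[8, 0, 1, 2, 0, 0, 2, 0]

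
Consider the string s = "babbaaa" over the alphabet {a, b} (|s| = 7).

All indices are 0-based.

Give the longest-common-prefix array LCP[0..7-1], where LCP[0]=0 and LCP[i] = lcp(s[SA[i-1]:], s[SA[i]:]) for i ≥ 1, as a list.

rank | idx | suffix
   0 |   6 | a
   1 |   5 | aa
   2 |   4 | aaa
   3 |   1 | abbaaa
   4 |   3 | baaa
   5 |   0 | babbaaa
   6 |   2 | bbaaa

SA = [6, 5, 4, 1, 3, 0, 2]
[i] adj suffixes → lcp
  [1] 6/5 → 1 ('a')
  [2] 5/4 → 2 ('aa')
  [3] 4/1 → 1 ('a')
  [4] 1/3 → 0 ('')
  [5] 3/0 → 2 ('ba')
  [6] 0/2 → 1 ('b')

[0, 1, 2, 1, 0, 2, 1]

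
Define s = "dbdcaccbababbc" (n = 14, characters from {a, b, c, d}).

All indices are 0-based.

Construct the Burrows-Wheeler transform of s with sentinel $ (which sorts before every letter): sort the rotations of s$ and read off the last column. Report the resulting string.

cbbccaabdbdca$b

rank  rotation         last
    0  $dbdcaccbababbc  c
    1  ababbc$dbdcaccb  b
    2  abbc$dbdcaccbab  b
    3  accbababbc$dbdc  c
    4  bababbc$dbdcacc  c
    5  babbc$dbdcaccba  a
    6  bbc$dbdcaccbaba  a
    7  bc$dbdcaccbabab  b
    8  bdcaccbababbc$d  d
    9  c$dbdcaccbababb  b
   10  caccbababbc$dbd  d
   11  cbababbc$dbdcac  c
   12  ccbababbc$dbdca  a
   13  dbdcaccbababbc$  $
   14  dcaccbababbc$db  b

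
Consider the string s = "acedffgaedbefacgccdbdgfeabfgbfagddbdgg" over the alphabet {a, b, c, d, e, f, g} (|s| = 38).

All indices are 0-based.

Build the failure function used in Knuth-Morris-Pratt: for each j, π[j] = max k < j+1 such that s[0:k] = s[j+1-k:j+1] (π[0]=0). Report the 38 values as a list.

[0, 0, 0, 0, 0, 0, 0, 1, 0, 0, 0, 0, 0, 1, 2, 0, 0, 0, 0, 0, 0, 0, 0, 0, 1, 0, 0, 0, 0, 0, 1, 0, 0, 0, 0, 0, 0, 0]

π[0] = 0
j=1 s[j]='c': π[1]=0 (border '')
j=2 s[j]='e': π[2]=0 (border '')
j=3 s[j]='d': π[3]=0 (border '')
j=4 s[j]='f': π[4]=0 (border '')
j=5 s[j]='f': π[5]=0 (border '')
j=6 s[j]='g': π[6]=0 (border '')
j=7 s[j]='a': π[7]=1 (border 'a')
j=8 s[j]='e': k: 1→0; π[8]=0 (border '')
j=9 s[j]='d': π[9]=0 (border '')
j=10 s[j]='b': π[10]=0 (border '')
j=11 s[j]='e': π[11]=0 (border '')
j=12 s[j]='f': π[12]=0 (border '')
j=13 s[j]='a': π[13]=1 (border 'a')
j=14 s[j]='c': π[14]=2 (border 'ac')
j=15 s[j]='g': k: 2→0; π[15]=0 (border '')
j=16 s[j]='c': π[16]=0 (border '')
j=17 s[j]='c': π[17]=0 (border '')
j=18 s[j]='d': π[18]=0 (border '')
j=19 s[j]='b': π[19]=0 (border '')
j=20 s[j]='d': π[20]=0 (border '')
j=21 s[j]='g': π[21]=0 (border '')
j=22 s[j]='f': π[22]=0 (border '')
j=23 s[j]='e': π[23]=0 (border '')
j=24 s[j]='a': π[24]=1 (border 'a')
j=25 s[j]='b': k: 1→0; π[25]=0 (border '')
j=26 s[j]='f': π[26]=0 (border '')
j=27 s[j]='g': π[27]=0 (border '')
j=28 s[j]='b': π[28]=0 (border '')
j=29 s[j]='f': π[29]=0 (border '')
j=30 s[j]='a': π[30]=1 (border 'a')
j=31 s[j]='g': k: 1→0; π[31]=0 (border '')
j=32 s[j]='d': π[32]=0 (border '')
j=33 s[j]='d': π[33]=0 (border '')
j=34 s[j]='b': π[34]=0 (border '')
j=35 s[j]='d': π[35]=0 (border '')
j=36 s[j]='g': π[36]=0 (border '')
j=37 s[j]='g': π[37]=0 (border '')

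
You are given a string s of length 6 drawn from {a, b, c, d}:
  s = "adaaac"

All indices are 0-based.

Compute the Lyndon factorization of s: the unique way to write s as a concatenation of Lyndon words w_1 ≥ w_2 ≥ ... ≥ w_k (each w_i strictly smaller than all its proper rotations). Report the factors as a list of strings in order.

["ad", "aaac"]

emit factor 1: 'ad' (i=0, period=2)
emit factor 2: 'aaac' (i=2, period=4)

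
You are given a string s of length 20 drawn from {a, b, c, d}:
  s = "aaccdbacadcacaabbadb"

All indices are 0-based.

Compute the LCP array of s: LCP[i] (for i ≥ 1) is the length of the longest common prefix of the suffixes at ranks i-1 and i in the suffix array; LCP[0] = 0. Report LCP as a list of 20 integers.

rank | idx | suffix
   0 |  13 | aabbadb
   1 |   0 | aaccdbacadcacaabbadb
   2 |  14 | abbadb
   3 |  11 | acaabbadb
   4 |   6 | acadcacaabbadb
   5 |   1 | accdbacadcacaabbadb
   6 |  17 | adb
   7 |   8 | adcacaabbadb
   8 |  19 | b
   9 |   5 | bacadcacaabbadb
  10 |  16 | badb
  11 |  15 | bbadb
  12 |  12 | caabbadb
  13 |  10 | cacaabbadb
  14 |   7 | cadcacaabbadb
  15 |   2 | ccdbacadcacaabbadb
  16 |   3 | cdbacadcacaabbadb
  17 |  18 | db
  18 |   4 | dbacadcacaabbadb
  19 |   9 | dcacaabbadb

SA = [13, 0, 14, 11, 6, 1, 17, 8, 19, 5, 16, 15, 12, 10, 7, 2, 3, 18, 4, 9]
rank  pair      lcp
   1  s[13:],s[0:]  2  'aa'
   2  s[0:],s[14:]  1  'a'
   3  s[14:],s[11:]  1  'a'
   4  s[11:],s[6:]  3  'aca'
   5  s[6:],s[1:]  2  'ac'
   6  s[1:],s[17:]  1  'a'
   7  s[17:],s[8:]  2  'ad'
   8  s[8:],s[19:]  0  ''
   9  s[19:],s[5:]  1  'b'
  10  s[5:],s[16:]  2  'ba'
  11  s[16:],s[15:]  1  'b'
  12  s[15:],s[12:]  0  ''
  13  s[12:],s[10:]  2  'ca'
  14  s[10:],s[7:]  2  'ca'
  15  s[7:],s[2:]  1  'c'
  16  s[2:],s[3:]  1  'c'
  17  s[3:],s[18:]  0  ''
  18  s[18:],s[4:]  2  'db'
  19  s[4:],s[9:]  1  'd'

[0, 2, 1, 1, 3, 2, 1, 2, 0, 1, 2, 1, 0, 2, 2, 1, 1, 0, 2, 1]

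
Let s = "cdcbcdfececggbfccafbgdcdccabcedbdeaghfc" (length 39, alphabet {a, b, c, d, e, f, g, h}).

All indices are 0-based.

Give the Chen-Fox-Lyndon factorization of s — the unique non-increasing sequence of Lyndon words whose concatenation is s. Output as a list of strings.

emit factor 1: 'cd' (i=0, period=2)
emit factor 2: 'c' (i=2, period=1)
emit factor 3: 'bcdfececggbfcc' (i=3, period=14)
emit factor 4: 'afbgdcdcc' (i=17, period=9)
emit factor 5: 'abcedbdeaghfc' (i=26, period=13)

["cd", "c", "bcdfececggbfcc", "afbgdcdcc", "abcedbdeaghfc"]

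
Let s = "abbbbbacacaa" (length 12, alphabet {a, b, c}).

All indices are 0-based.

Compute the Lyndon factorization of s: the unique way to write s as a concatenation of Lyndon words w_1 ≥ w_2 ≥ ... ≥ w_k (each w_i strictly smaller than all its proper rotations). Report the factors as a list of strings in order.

["abbbbbacac", "a", "a"]

emit factor 1: 'abbbbbacac' (i=0, period=10)
emit factor 2: 'a' (i=10, period=1)
emit factor 3: 'a' (i=11, period=1)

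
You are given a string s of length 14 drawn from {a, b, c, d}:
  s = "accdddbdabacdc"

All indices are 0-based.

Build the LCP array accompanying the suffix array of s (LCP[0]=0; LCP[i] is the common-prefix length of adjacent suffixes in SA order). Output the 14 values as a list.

[0, 1, 2, 0, 1, 0, 1, 1, 2, 0, 1, 1, 1, 2]

rank→(start, suffix):
  0 → (8, 'abacdc')
  1 → (0, 'accdddbdabacdc')
  2 → (10, 'acdc')
  3 → (9, 'bacdc')
  4 → (6, 'bdabacdc')
  5 → (13, 'c')
  6 → (1, 'ccdddbdabacdc')
  7 → (11, 'cdc')
  8 → (2, 'cdddbdabacdc')
  9 → (7, 'dabacdc')
  10 → (5, 'dbdabacdc')
  11 → (12, 'dc')
  12 → (4, 'ddbdabacdc')
  13 → (3, 'dddbdabacdc')

SA = [8, 0, 10, 9, 6, 13, 1, 11, 2, 7, 5, 12, 4, 3]
i: (SA[i-1],SA[i]) lcp shared
  1: (8,0) 1 'a'
  2: (0,10) 2 'ac'
  3: (10,9) 0 ''
  4: (9,6) 1 'b'
  5: (6,13) 0 ''
  6: (13,1) 1 'c'
  7: (1,11) 1 'c'
  8: (11,2) 2 'cd'
  9: (2,7) 0 ''
  10: (7,5) 1 'd'
  11: (5,12) 1 'd'
  12: (12,4) 1 'd'
  13: (4,3) 2 'dd'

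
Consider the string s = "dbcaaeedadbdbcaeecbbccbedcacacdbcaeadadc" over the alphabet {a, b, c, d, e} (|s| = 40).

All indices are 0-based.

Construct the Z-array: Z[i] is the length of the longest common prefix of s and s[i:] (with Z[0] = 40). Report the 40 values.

Z[0]=40
i=1: outside box; Z[1]=0
i=2: outside box; Z[2]=0
i=3: outside box; Z[3]=0
i=4: outside box; Z[4]=0
i=5: outside box; Z[5]=0
i=6: outside box; Z[6]=0
i=7: outside box; Z[7]=1 grow→box=[7,8)
i=8: outside box; Z[8]=0
i=9: outside box; Z[9]=2 grow→box=[9,11)
i=10: min(r-i=1, Z[1]=0)=0; Z[10]=0
i=11: outside box; Z[11]=4 grow→box=[11,15)
i=12: min(r-i=3, Z[1]=0)=0; Z[12]=0
i=13: min(r-i=2, Z[2]=0)=0; Z[13]=0
i=14: min(r-i=1, Z[3]=0)=0; Z[14]=0
i=15: outside box; Z[15]=0
i=16: outside box; Z[16]=0
i=17: outside box; Z[17]=0
i=18: outside box; Z[18]=0
i=19: outside box; Z[19]=0
i=20: outside box; Z[20]=0
i=21: outside box; Z[21]=0
i=22: outside box; Z[22]=0
i=23: outside box; Z[23]=0
i=24: outside box; Z[24]=1 grow→box=[24,25)
i=25: outside box; Z[25]=0
i=26: outside box; Z[26]=0
i=27: outside box; Z[27]=0
i=28: outside box; Z[28]=0
i=29: outside box; Z[29]=0
i=30: outside box; Z[30]=4 grow→box=[30,34)
i=31: min(r-i=3, Z[1]=0)=0; Z[31]=0
i=32: min(r-i=2, Z[2]=0)=0; Z[32]=0
i=33: min(r-i=1, Z[3]=0)=0; Z[33]=0
i=34: outside box; Z[34]=0
i=35: outside box; Z[35]=0
i=36: outside box; Z[36]=1 grow→box=[36,37)
i=37: outside box; Z[37]=0
i=38: outside box; Z[38]=1 grow→box=[38,39)
i=39: outside box; Z[39]=0

[40, 0, 0, 0, 0, 0, 0, 1, 0, 2, 0, 4, 0, 0, 0, 0, 0, 0, 0, 0, 0, 0, 0, 0, 1, 0, 0, 0, 0, 0, 4, 0, 0, 0, 0, 0, 1, 0, 1, 0]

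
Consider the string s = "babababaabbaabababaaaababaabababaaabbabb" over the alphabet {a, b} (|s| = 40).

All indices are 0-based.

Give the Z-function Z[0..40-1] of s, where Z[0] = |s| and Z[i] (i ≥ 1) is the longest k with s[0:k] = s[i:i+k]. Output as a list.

Z[0]=40
i=1: i≥r, start 0; Z[1]=0
i=2: i≥r, start 0; Z[2]=6 scan→box=[2,8)
i=3: min(r-i=5, Z[1]=0)=0; Z[3]=0
i=4: min(r-i=4, Z[2]=6)=4; Z[4]=4
i=5: min(r-i=3, Z[3]=0)=0; Z[5]=0
i=6: min(r-i=2, Z[4]=4)=2; Z[6]=2
i=7: min(r-i=1, Z[5]=0)=0; Z[7]=0
i=8: i≥r, start 0; Z[8]=0
i=9: i≥r, start 0; Z[9]=1 scan→box=[9,10)
i=10: i≥r, start 0; Z[10]=2 scan→box=[10,12)
i=11: min(r-i=1, Z[1]=0)=0; Z[11]=0
i=12: i≥r, start 0; Z[12]=0
i=13: i≥r, start 0; Z[13]=6 scan→box=[13,19)
i=14: min(r-i=5, Z[1]=0)=0; Z[14]=0
i=15: min(r-i=4, Z[2]=6)=4; Z[15]=4
i=16: min(r-i=3, Z[3]=0)=0; Z[16]=0
i=17: min(r-i=2, Z[4]=4)=2; Z[17]=2
i=18: min(r-i=1, Z[5]=0)=0; Z[18]=0
i=19: i≥r, start 0; Z[19]=0
i=20: i≥r, start 0; Z[20]=0
i=21: i≥r, start 0; Z[21]=0
i=22: i≥r, start 0; Z[22]=4 scan→box=[22,26)
i=23: min(r-i=3, Z[1]=0)=0; Z[23]=0
i=24: min(r-i=2, Z[2]=6)=2; Z[24]=2
i=25: min(r-i=1, Z[3]=0)=0; Z[25]=0
i=26: i≥r, start 0; Z[26]=0
i=27: i≥r, start 0; Z[27]=6 scan→box=[27,33)
i=28: min(r-i=5, Z[1]=0)=0; Z[28]=0
i=29: min(r-i=4, Z[2]=6)=4; Z[29]=4
i=30: min(r-i=3, Z[3]=0)=0; Z[30]=0
i=31: min(r-i=2, Z[4]=4)=2; Z[31]=2
i=32: min(r-i=1, Z[5]=0)=0; Z[32]=0
i=33: i≥r, start 0; Z[33]=0
i=34: i≥r, start 0; Z[34]=0
i=35: i≥r, start 0; Z[35]=1 scan→box=[35,36)
i=36: i≥r, start 0; Z[36]=3 scan→box=[36,39)
i=37: min(r-i=2, Z[1]=0)=0; Z[37]=0
i=38: min(r-i=1, Z[2]=6)=1; Z[38]=1
i=39: i≥r, start 0; Z[39]=1 scan→box=[39,40)

[40, 0, 6, 0, 4, 0, 2, 0, 0, 1, 2, 0, 0, 6, 0, 4, 0, 2, 0, 0, 0, 0, 4, 0, 2, 0, 0, 6, 0, 4, 0, 2, 0, 0, 0, 1, 3, 0, 1, 1]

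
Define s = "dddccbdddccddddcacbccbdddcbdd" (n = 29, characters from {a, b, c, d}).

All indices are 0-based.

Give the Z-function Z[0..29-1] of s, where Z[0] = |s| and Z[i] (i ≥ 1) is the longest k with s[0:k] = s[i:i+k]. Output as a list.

[29, 2, 1, 0, 0, 0, 5, 2, 1, 0, 0, 3, 4, 2, 1, 0, 0, 0, 0, 0, 0, 0, 4, 2, 1, 0, 0, 2, 1]

Z[0]=29
i=1: fresh scan; Z[1]=2 extend→box=[1,3)
i=2: min(r-i=1, Z[1]=2)=1; Z[2]=1
i=3: fresh scan; Z[3]=0
i=4: fresh scan; Z[4]=0
i=5: fresh scan; Z[5]=0
i=6: fresh scan; Z[6]=5 extend→box=[6,11)
i=7: min(r-i=4, Z[1]=2)=2; Z[7]=2
i=8: min(r-i=3, Z[2]=1)=1; Z[8]=1
i=9: min(r-i=2, Z[3]=0)=0; Z[9]=0
i=10: min(r-i=1, Z[4]=0)=0; Z[10]=0
i=11: fresh scan; Z[11]=3 extend→box=[11,14)
i=12: min(r-i=2, Z[1]=2)=2; Z[12]=4 extend→box=[12,16)
i=13: min(r-i=3, Z[1]=2)=2; Z[13]=2
i=14: min(r-i=2, Z[2]=1)=1; Z[14]=1
i=15: min(r-i=1, Z[3]=0)=0; Z[15]=0
i=16: fresh scan; Z[16]=0
i=17: fresh scan; Z[17]=0
i=18: fresh scan; Z[18]=0
i=19: fresh scan; Z[19]=0
i=20: fresh scan; Z[20]=0
i=21: fresh scan; Z[21]=0
i=22: fresh scan; Z[22]=4 extend→box=[22,26)
i=23: min(r-i=3, Z[1]=2)=2; Z[23]=2
i=24: min(r-i=2, Z[2]=1)=1; Z[24]=1
i=25: min(r-i=1, Z[3]=0)=0; Z[25]=0
i=26: fresh scan; Z[26]=0
i=27: fresh scan; Z[27]=2 extend→box=[27,29)
i=28: min(r-i=1, Z[1]=2)=1; Z[28]=1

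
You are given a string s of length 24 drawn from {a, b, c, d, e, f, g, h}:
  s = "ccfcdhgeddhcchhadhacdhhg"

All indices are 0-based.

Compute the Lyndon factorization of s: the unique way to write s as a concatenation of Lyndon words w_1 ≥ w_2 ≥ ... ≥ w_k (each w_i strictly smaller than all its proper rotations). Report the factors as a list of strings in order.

emit factor 1: 'ccfcdhgeddhcchh' (i=0, period=15)
emit factor 2: 'adh' (i=15, period=3)
emit factor 3: 'acdhhg' (i=18, period=6)

["ccfcdhgeddhcchh", "adh", "acdhhg"]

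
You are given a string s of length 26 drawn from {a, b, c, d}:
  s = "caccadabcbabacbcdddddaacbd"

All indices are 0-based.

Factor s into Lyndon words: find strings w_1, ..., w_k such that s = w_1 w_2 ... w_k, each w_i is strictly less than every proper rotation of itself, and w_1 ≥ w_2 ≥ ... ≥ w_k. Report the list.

["c", "accad", "abcb", "abacbcddddd", "aacbd"]

emit factor 1: 'c' (i=0, period=1)
emit factor 2: 'accad' (i=1, period=5)
emit factor 3: 'abcb' (i=6, period=4)
emit factor 4: 'abacbcddddd' (i=10, period=11)
emit factor 5: 'aacbd' (i=21, period=5)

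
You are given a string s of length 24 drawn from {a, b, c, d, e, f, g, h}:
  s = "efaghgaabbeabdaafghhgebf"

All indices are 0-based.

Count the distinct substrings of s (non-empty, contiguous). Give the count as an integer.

279

rank | idx | suffix
   0 |   6 | aabbeabdaafghhgebf
   1 |  14 | aafghhgebf
   2 |   7 | abbeabdaafghhgebf
   3 |  11 | abdaafghhgebf
   4 |  15 | afghhgebf
   5 |   2 | aghgaabbeabdaafghhgebf
   6 |   8 | bbeabdaafghhgebf
   7 |  12 | bdaafghhgebf
   8 |   9 | beabdaafghhgebf
   9 |  22 | bf
  10 |  13 | daafghhgebf
  11 |  10 | eabdaafghhgebf
  12 |  21 | ebf
  13 |   0 | efaghgaabbeabdaafghhgebf
  14 |  23 | f
  15 |   1 | faghgaabbeabdaafghhgebf
  16 |  16 | fghhgebf
  17 |   5 | gaabbeabdaafghhgebf
  18 |  20 | gebf
  19 |   3 | ghgaabbeabdaafghhgebf
  20 |  17 | ghhgebf
  21 |   4 | hgaabbeabdaafghhgebf
  22 |  19 | hgebf
  23 |  18 | hhgebf

SA = [6, 14, 7, 11, 15, 2, 8, 12, 9, 22, 13, 10, 21, 0, 23, 1, 16, 5, 20, 3, 17, 4, 19, 18]
rank  pair      lcp
   1  s[6:],s[14:]  2  'aa'
   2  s[14:],s[7:]  1  'a'
   3  s[7:],s[11:]  2  'ab'
   4  s[11:],s[15:]  1  'a'
   5  s[15:],s[2:]  1  'a'
   6  s[2:],s[8:]  0  ''
   7  s[8:],s[12:]  1  'b'
   8  s[12:],s[9:]  1  'b'
   9  s[9:],s[22:]  1  'b'
  10  s[22:],s[13:]  0  ''
  11  s[13:],s[10:]  0  ''
  12  s[10:],s[21:]  1  'e'
  13  s[21:],s[0:]  1  'e'
  14  s[0:],s[23:]  0  ''
  15  s[23:],s[1:]  1  'f'
  16  s[1:],s[16:]  1  'f'
  17  s[16:],s[5:]  0  ''
  18  s[5:],s[20:]  1  'g'
  19  s[20:],s[3:]  1  'g'
  20  s[3:],s[17:]  2  'gh'
  21  s[17:],s[4:]  0  ''
  22  s[4:],s[19:]  2  'hg'
  23  s[19:],s[18:]  1  'h'

n(n+1)/2 = 24·25/2 = 300
Σ LCP = 0 + 2 + 1 + 2 + 1 + 1 + 0 + 1 + 1 + 1 + 0 + 0 + 1 + 1 + 0 + 1 + 1 + 0 + 1 + 1 + 2 + 0 + 2 + 1 = 21
distinct = 300 − 21 = 279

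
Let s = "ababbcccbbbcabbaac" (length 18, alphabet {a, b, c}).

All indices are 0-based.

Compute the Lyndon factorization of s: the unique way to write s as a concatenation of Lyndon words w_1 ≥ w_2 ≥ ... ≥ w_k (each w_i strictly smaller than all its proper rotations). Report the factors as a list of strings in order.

emit factor 1: 'ababbcccbbbcabb' (i=0, period=15)
emit factor 2: 'aac' (i=15, period=3)

["ababbcccbbbcabb", "aac"]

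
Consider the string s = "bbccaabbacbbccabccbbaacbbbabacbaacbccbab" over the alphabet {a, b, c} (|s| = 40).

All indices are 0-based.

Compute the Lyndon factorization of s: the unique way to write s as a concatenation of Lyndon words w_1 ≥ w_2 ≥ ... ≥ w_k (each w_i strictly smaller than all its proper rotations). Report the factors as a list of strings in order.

emit factor 1: 'bbcc' (i=0, period=4)
emit factor 2: 'aabbacbbccabccbbaacbbbabacbaacbccbab' (i=4, period=36)

["bbcc", "aabbacbbccabccbbaacbbbabacbaacbccbab"]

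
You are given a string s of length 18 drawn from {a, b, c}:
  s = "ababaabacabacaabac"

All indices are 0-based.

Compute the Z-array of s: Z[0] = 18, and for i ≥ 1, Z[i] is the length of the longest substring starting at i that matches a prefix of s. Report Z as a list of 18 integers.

Z[0]=18
i=1: outside box; Z[1]=0
i=2: outside box; Z[2]=3 scan→box=[2,5)
i=3: min(r-i=2, Z[1]=0)=0; Z[3]=0
i=4: min(r-i=1, Z[2]=3)=1; Z[4]=1
i=5: outside box; Z[5]=3 scan→box=[5,8)
i=6: min(r-i=2, Z[1]=0)=0; Z[6]=0
i=7: min(r-i=1, Z[2]=3)=1; Z[7]=1
i=8: outside box; Z[8]=0
i=9: outside box; Z[9]=3 scan→box=[9,12)
i=10: min(r-i=2, Z[1]=0)=0; Z[10]=0
i=11: min(r-i=1, Z[2]=3)=1; Z[11]=1
i=12: outside box; Z[12]=0
i=13: outside box; Z[13]=1 scan→box=[13,14)
i=14: outside box; Z[14]=3 scan→box=[14,17)
i=15: min(r-i=2, Z[1]=0)=0; Z[15]=0
i=16: min(r-i=1, Z[2]=3)=1; Z[16]=1
i=17: outside box; Z[17]=0

[18, 0, 3, 0, 1, 3, 0, 1, 0, 3, 0, 1, 0, 1, 3, 0, 1, 0]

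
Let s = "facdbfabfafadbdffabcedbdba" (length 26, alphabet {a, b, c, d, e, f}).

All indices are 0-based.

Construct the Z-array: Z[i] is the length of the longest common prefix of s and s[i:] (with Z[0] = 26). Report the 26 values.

[26, 0, 0, 0, 0, 2, 0, 0, 2, 0, 2, 0, 0, 0, 0, 1, 2, 0, 0, 0, 0, 0, 0, 0, 0, 0]

Z[0]=26
i=1: outside box; Z[1]=0
i=2: outside box; Z[2]=0
i=3: outside box; Z[3]=0
i=4: outside box; Z[4]=0
i=5: outside box; Z[5]=2 extend→box=[5,7)
i=6: min(r-i=1, Z[1]=0)=0; Z[6]=0
i=7: outside box; Z[7]=0
i=8: outside box; Z[8]=2 extend→box=[8,10)
i=9: min(r-i=1, Z[1]=0)=0; Z[9]=0
i=10: outside box; Z[10]=2 extend→box=[10,12)
i=11: min(r-i=1, Z[1]=0)=0; Z[11]=0
i=12: outside box; Z[12]=0
i=13: outside box; Z[13]=0
i=14: outside box; Z[14]=0
i=15: outside box; Z[15]=1 extend→box=[15,16)
i=16: outside box; Z[16]=2 extend→box=[16,18)
i=17: min(r-i=1, Z[1]=0)=0; Z[17]=0
i=18: outside box; Z[18]=0
i=19: outside box; Z[19]=0
i=20: outside box; Z[20]=0
i=21: outside box; Z[21]=0
i=22: outside box; Z[22]=0
i=23: outside box; Z[23]=0
i=24: outside box; Z[24]=0
i=25: outside box; Z[25]=0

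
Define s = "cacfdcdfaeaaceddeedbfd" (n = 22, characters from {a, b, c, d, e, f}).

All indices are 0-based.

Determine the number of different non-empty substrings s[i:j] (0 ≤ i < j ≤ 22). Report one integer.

234

sorted suffixes:
  #0 SA[0]=10  'aaceddeedbfd'
  #1 SA[1]=11  'aceddeedbfd'
  #2 SA[2]=1  'acfdcdfaeaaceddeedbfd'
  #3 SA[3]=8  'aeaaceddeedbfd'
  #4 SA[4]=19  'bfd'
  #5 SA[5]=0  'cacfdcdfaeaaceddeedbfd'
  #6 SA[6]=5  'cdfaeaaceddeedbfd'
  #7 SA[7]=12  'ceddeedbfd'
  #8 SA[8]=2  'cfdcdfaeaaceddeedbfd'
  #9 SA[9]=21  'd'
  #10 SA[10]=18  'dbfd'
  #11 SA[11]=4  'dcdfaeaaceddeedbfd'
  #12 SA[12]=14  'ddeedbfd'
  #13 SA[13]=15  'deedbfd'
  #14 SA[14]=6  'dfaeaaceddeedbfd'
  #15 SA[15]=9  'eaaceddeedbfd'
  #16 SA[16]=17  'edbfd'
  #17 SA[17]=13  'eddeedbfd'
  #18 SA[18]=16  'eedbfd'
  #19 SA[19]=7  'faeaaceddeedbfd'
  #20 SA[20]=20  'fd'
  #21 SA[21]=3  'fdcdfaeaaceddeedbfd'

SA = [10, 11, 1, 8, 19, 0, 5, 12, 2, 21, 18, 4, 14, 15, 6, 9, 17, 13, 16, 7, 20, 3]
i: (SA[i-1],SA[i]) lcp shared
  1: (10,11) 1 'a'
  2: (11,1) 2 'ac'
  3: (1,8) 1 'a'
  4: (8,19) 0 ''
  5: (19,0) 0 ''
  6: (0,5) 1 'c'
  7: (5,12) 1 'c'
  8: (12,2) 1 'c'
  9: (2,21) 0 ''
  10: (21,18) 1 'd'
  11: (18,4) 1 'd'
  12: (4,14) 1 'd'
  13: (14,15) 1 'd'
  14: (15,6) 1 'd'
  15: (6,9) 0 ''
  16: (9,17) 1 'e'
  17: (17,13) 2 'ed'
  18: (13,16) 1 'e'
  19: (16,7) 0 ''
  20: (7,20) 1 'f'
  21: (20,3) 2 'fd'

n(n+1)/2 = 22·23/2 = 253
Σ LCP = 0 + 1 + 2 + 1 + 0 + 0 + 1 + 1 + 1 + 0 + 1 + 1 + 1 + 1 + 1 + 0 + 1 + 2 + 1 + 0 + 1 + 2 = 19
distinct = 253 − 19 = 234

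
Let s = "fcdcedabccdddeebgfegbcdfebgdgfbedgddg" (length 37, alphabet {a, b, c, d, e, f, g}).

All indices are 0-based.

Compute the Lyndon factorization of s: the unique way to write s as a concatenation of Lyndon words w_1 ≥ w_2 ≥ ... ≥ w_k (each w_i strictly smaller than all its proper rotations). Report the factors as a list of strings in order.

["f", "cdced", "abccdddeebgfegbcdfebgdgfbedgddg"]

emit factor 1: 'f' (i=0, period=1)
emit factor 2: 'cdced' (i=1, period=5)
emit factor 3: 'abccdddeebgfegbcdfebgdgfbedgddg' (i=6, period=31)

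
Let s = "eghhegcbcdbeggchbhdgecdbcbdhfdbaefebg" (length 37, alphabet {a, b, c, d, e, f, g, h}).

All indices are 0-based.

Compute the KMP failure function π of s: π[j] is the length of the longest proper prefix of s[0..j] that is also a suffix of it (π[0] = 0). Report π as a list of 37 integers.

π[0] = 0
j=1 s[j]='g': π[1]=0 (border '')
j=2 s[j]='h': π[2]=0 (border '')
j=3 s[j]='h': π[3]=0 (border '')
j=4 s[j]='e': π[4]=1 (border 'e')
j=5 s[j]='g': π[5]=2 (border 'eg')
j=6 s[j]='c': k: 2→0; π[6]=0 (border '')
j=7 s[j]='b': π[7]=0 (border '')
j=8 s[j]='c': π[8]=0 (border '')
j=9 s[j]='d': π[9]=0 (border '')
j=10 s[j]='b': π[10]=0 (border '')
j=11 s[j]='e': π[11]=1 (border 'e')
j=12 s[j]='g': π[12]=2 (border 'eg')
j=13 s[j]='g': k: 2→0; π[13]=0 (border '')
j=14 s[j]='c': π[14]=0 (border '')
j=15 s[j]='h': π[15]=0 (border '')
j=16 s[j]='b': π[16]=0 (border '')
j=17 s[j]='h': π[17]=0 (border '')
j=18 s[j]='d': π[18]=0 (border '')
j=19 s[j]='g': π[19]=0 (border '')
j=20 s[j]='e': π[20]=1 (border 'e')
j=21 s[j]='c': k: 1→0; π[21]=0 (border '')
j=22 s[j]='d': π[22]=0 (border '')
j=23 s[j]='b': π[23]=0 (border '')
j=24 s[j]='c': π[24]=0 (border '')
j=25 s[j]='b': π[25]=0 (border '')
j=26 s[j]='d': π[26]=0 (border '')
j=27 s[j]='h': π[27]=0 (border '')
j=28 s[j]='f': π[28]=0 (border '')
j=29 s[j]='d': π[29]=0 (border '')
j=30 s[j]='b': π[30]=0 (border '')
j=31 s[j]='a': π[31]=0 (border '')
j=32 s[j]='e': π[32]=1 (border 'e')
j=33 s[j]='f': k: 1→0; π[33]=0 (border '')
j=34 s[j]='e': π[34]=1 (border 'e')
j=35 s[j]='b': k: 1→0; π[35]=0 (border '')
j=36 s[j]='g': π[36]=0 (border '')

[0, 0, 0, 0, 1, 2, 0, 0, 0, 0, 0, 1, 2, 0, 0, 0, 0, 0, 0, 0, 1, 0, 0, 0, 0, 0, 0, 0, 0, 0, 0, 0, 1, 0, 1, 0, 0]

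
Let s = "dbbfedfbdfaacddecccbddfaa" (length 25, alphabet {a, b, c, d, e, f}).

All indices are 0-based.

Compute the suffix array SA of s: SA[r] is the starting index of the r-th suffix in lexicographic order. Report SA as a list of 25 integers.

sorted suffixes:
  #0 SA[0]=24  'a'
  #1 SA[1]=23  'aa'
  #2 SA[2]=10  'aacddecccbddfaa'
  #3 SA[3]=11  'acddecccbddfaa'
  #4 SA[4]=1  'bbfedfbdfaacddecccbddfaa'
  #5 SA[5]=19  'bddfaa'
  #6 SA[6]=7  'bdfaacddecccbddfaa'
  #7 SA[7]=2  'bfedfbdfaacddecccbddfaa'
  #8 SA[8]=18  'cbddfaa'
  #9 SA[9]=17  'ccbddfaa'
  #10 SA[10]=16  'cccbddfaa'
  #11 SA[11]=12  'cddecccbddfaa'
  #12 SA[12]=0  'dbbfedfbdfaacddecccbddfaa'
  #13 SA[13]=13  'ddecccbddfaa'
  #14 SA[14]=20  'ddfaa'
  #15 SA[15]=14  'decccbddfaa'
  #16 SA[16]=21  'dfaa'
  #17 SA[17]=8  'dfaacddecccbddfaa'
  #18 SA[18]=5  'dfbdfaacddecccbddfaa'
  #19 SA[19]=15  'ecccbddfaa'
  #20 SA[20]=4  'edfbdfaacddecccbddfaa'
  #21 SA[21]=22  'faa'
  #22 SA[22]=9  'faacddecccbddfaa'
  #23 SA[23]=6  'fbdfaacddecccbddfaa'
  #24 SA[24]=3  'fedfbdfaacddecccbddfaa'

[24, 23, 10, 11, 1, 19, 7, 2, 18, 17, 16, 12, 0, 13, 20, 14, 21, 8, 5, 15, 4, 22, 9, 6, 3]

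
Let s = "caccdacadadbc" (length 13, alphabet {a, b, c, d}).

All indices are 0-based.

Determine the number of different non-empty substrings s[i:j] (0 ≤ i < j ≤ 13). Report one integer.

78

sorted suffixes:
  #0 SA[0]=5  'acadadbc'
  #1 SA[1]=1  'accdacadadbc'
  #2 SA[2]=7  'adadbc'
  #3 SA[3]=9  'adbc'
  #4 SA[4]=11  'bc'
  #5 SA[5]=12  'c'
  #6 SA[6]=0  'caccdacadadbc'
  #7 SA[7]=6  'cadadbc'
  #8 SA[8]=2  'ccdacadadbc'
  #9 SA[9]=3  'cdacadadbc'
  #10 SA[10]=4  'dacadadbc'
  #11 SA[11]=8  'dadbc'
  #12 SA[12]=10  'dbc'

SA = [5, 1, 7, 9, 11, 12, 0, 6, 2, 3, 4, 8, 10]
[i] adj suffixes → lcp
  [1] 5/1 → 2 ('ac')
  [2] 1/7 → 1 ('a')
  [3] 7/9 → 2 ('ad')
  [4] 9/11 → 0 ('')
  [5] 11/12 → 0 ('')
  [6] 12/0 → 1 ('c')
  [7] 0/6 → 2 ('ca')
  [8] 6/2 → 1 ('c')
  [9] 2/3 → 1 ('c')
  [10] 3/4 → 0 ('')
  [11] 4/8 → 2 ('da')
  [12] 8/10 → 1 ('d')

n(n+1)/2 = 13·14/2 = 91
Σ LCP = 0 + 2 + 1 + 2 + 0 + 0 + 1 + 2 + 1 + 1 + 0 + 2 + 1 = 13
distinct = 91 − 13 = 78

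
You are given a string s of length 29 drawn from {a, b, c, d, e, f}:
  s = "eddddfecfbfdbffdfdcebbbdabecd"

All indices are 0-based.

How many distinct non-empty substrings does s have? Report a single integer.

rank→(start, suffix):
  0 → (24, 'abecd')
  1 → (20, 'bbbdabecd')
  2 → (21, 'bbdabecd')
  3 → (22, 'bdabecd')
  4 → (25, 'becd')
  5 → (9, 'bfdbffdfdcebbbdabecd')
  6 → (12, 'bffdfdcebbbdabecd')
  7 → (27, 'cd')
  8 → (18, 'cebbbdabecd')
  9 → (7, 'cfbfdbffdfdcebbbdabecd')
  10 → (28, 'd')
  11 → (23, 'dabecd')
  12 → (11, 'dbffdfdcebbbdabecd')
  13 → (17, 'dcebbbdabecd')
  14 → (1, 'ddddfecfbfdbffdfdcebbbdabecd')
  15 → (2, 'dddfecfbfdbffdfdcebbbdabecd')
  16 → (3, 'ddfecfbfdbffdfdcebbbdabecd')
  17 → (15, 'dfdcebbbdabecd')
  18 → (4, 'dfecfbfdbffdfdcebbbdabecd')
  19 → (19, 'ebbbdabecd')
  20 → (26, 'ecd')
  21 → (6, 'ecfbfdbffdfdcebbbdabecd')
  22 → (0, 'eddddfecfbfdbffdfdcebbbdabecd')
  23 → (8, 'fbfdbffdfdcebbbdabecd')
  24 → (10, 'fdbffdfdcebbbdabecd')
  25 → (16, 'fdcebbbdabecd')
  26 → (14, 'fdfdcebbbdabecd')
  27 → (5, 'fecfbfdbffdfdcebbbdabecd')
  28 → (13, 'ffdfdcebbbdabecd')

SA = [24, 20, 21, 22, 25, 9, 12, 27, 18, 7, 28, 23, 11, 17, 1, 2, 3, 15, 4, 19, 26, 6, 0, 8, 10, 16, 14, 5, 13]
i: (SA[i-1],SA[i]) lcp shared
  1: (24,20) 0 ''
  2: (20,21) 2 'bb'
  3: (21,22) 1 'b'
  4: (22,25) 1 'b'
  5: (25,9) 1 'b'
  6: (9,12) 2 'bf'
  7: (12,27) 0 ''
  8: (27,18) 1 'c'
  9: (18,7) 1 'c'
  10: (7,28) 0 ''
  11: (28,23) 1 'd'
  12: (23,11) 1 'd'
  13: (11,17) 1 'd'
  14: (17,1) 1 'd'
  15: (1,2) 3 'ddd'
  16: (2,3) 2 'dd'
  17: (3,15) 1 'd'
  18: (15,4) 2 'df'
  19: (4,19) 0 ''
  20: (19,26) 1 'e'
  21: (26,6) 2 'ec'
  22: (6,0) 1 'e'
  23: (0,8) 0 ''
  24: (8,10) 1 'f'
  25: (10,16) 2 'fd'
  26: (16,14) 2 'fd'
  27: (14,5) 1 'f'
  28: (5,13) 1 'f'

n(n+1)/2 = 29·30/2 = 435
Σ LCP = 0 + 0 + 2 + 1 + 1 + 1 + 2 + 0 + 1 + 1 + 0 + 1 + 1 + 1 + 1 + 3 + 2 + 1 + 2 + 0 + 1 + 2 + 1 + 0 + 1 + 2 + 2 + 1 + 1 = 32
distinct = 435 − 32 = 403

403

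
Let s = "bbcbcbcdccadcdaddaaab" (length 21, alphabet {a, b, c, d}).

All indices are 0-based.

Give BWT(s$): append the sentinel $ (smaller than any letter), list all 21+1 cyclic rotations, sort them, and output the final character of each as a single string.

bdaacda$bcccbbddbdccaa

rank  rotation                last
    0  $bbcbcbcdccadcdaddaaab  b
    1  aaab$bbcbcbcdccadcdadd  d
    2  aab$bbcbcbcdccadcdadda  a
    3  ab$bbcbcbcdccadcdaddaa  a
    4  adcdaddaaab$bbcbcbcdcc  c
    5  addaaab$bbcbcbcdccadcd  d
    6  b$bbcbcbcdccadcdaddaaa  a
    7  bbcbcbcdccadcdaddaaab$  $
    8  bcbcbcdccadcdaddaaab$b  b
    9  bcbcdccadcdaddaaab$bbc  c
   10  bcdccadcdaddaaab$bbcbc  c
   11  cadcdaddaaab$bbcbcbcdc  c
   12  cbcbcdccadcdaddaaab$bb  b
   13  cbcdccadcdaddaaab$bbcb  b
   14  ccadcdaddaaab$bbcbcbcd  d
   15  cdaddaaab$bbcbcbcdccad  d
   16  cdccadcdaddaaab$bbcbcb  b
   17  daaab$bbcbcbcdccadcdad  d
   18  daddaaab$bbcbcbcdccadc  c
   19  dccadcdaddaaab$bbcbcbc  c
   20  dcdaddaaab$bbcbcbcdcca  a
   21  ddaaab$bbcbcbcdccadcda  a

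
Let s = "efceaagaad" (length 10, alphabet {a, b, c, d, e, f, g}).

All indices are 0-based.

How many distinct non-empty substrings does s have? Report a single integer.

50

sorted suffixes:
  #0 SA[0]=7  'aad'
  #1 SA[1]=4  'aagaad'
  #2 SA[2]=8  'ad'
  #3 SA[3]=5  'agaad'
  #4 SA[4]=2  'ceaagaad'
  #5 SA[5]=9  'd'
  #6 SA[6]=3  'eaagaad'
  #7 SA[7]=0  'efceaagaad'
  #8 SA[8]=1  'fceaagaad'
  #9 SA[9]=6  'gaad'

SA = [7, 4, 8, 5, 2, 9, 3, 0, 1, 6]
i: (SA[i-1],SA[i]) lcp shared
  1: (7,4) 2 'aa'
  2: (4,8) 1 'a'
  3: (8,5) 1 'a'
  4: (5,2) 0 ''
  5: (2,9) 0 ''
  6: (9,3) 0 ''
  7: (3,0) 1 'e'
  8: (0,1) 0 ''
  9: (1,6) 0 ''

n(n+1)/2 = 10·11/2 = 55
Σ LCP = 0 + 2 + 1 + 1 + 0 + 0 + 0 + 1 + 0 + 0 = 5
distinct = 55 − 5 = 50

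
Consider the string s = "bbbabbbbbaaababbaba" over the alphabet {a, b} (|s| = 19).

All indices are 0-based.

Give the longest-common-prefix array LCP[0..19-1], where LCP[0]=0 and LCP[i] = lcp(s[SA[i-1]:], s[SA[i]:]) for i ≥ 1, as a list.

[0, 1, 2, 1, 3, 2, 3, 0, 2, 2, 3, 4, 1, 3, 4, 2, 4, 3, 4]

rank→(start, suffix):
  0 → (18, 'a')
  1 → (9, 'aaababbaba')
  2 → (10, 'aababbaba')
  3 → (16, 'aba')
  4 → (11, 'ababbaba')
  5 → (13, 'abbaba')
  6 → (3, 'abbbbbaaababbaba')
  7 → (17, 'ba')
  8 → (8, 'baaababbaba')
  9 → (15, 'baba')
  10 → (12, 'babbaba')
  11 → (2, 'babbbbbaaababbaba')
  12 → (7, 'bbaaababbaba')
  13 → (14, 'bbaba')
  14 → (1, 'bbabbbbbaaababbaba')
  15 → (6, 'bbbaaababbaba')
  16 → (0, 'bbbabbbbbaaababbaba')
  17 → (5, 'bbbbaaababbaba')
  18 → (4, 'bbbbbaaababbaba')

SA = [18, 9, 10, 16, 11, 13, 3, 17, 8, 15, 12, 2, 7, 14, 1, 6, 0, 5, 4]
rank  pair      lcp
   1  s[18:],s[9:]  1  'a'
   2  s[9:],s[10:]  2  'aa'
   3  s[10:],s[16:]  1  'a'
   4  s[16:],s[11:]  3  'aba'
   5  s[11:],s[13:]  2  'ab'
   6  s[13:],s[3:]  3  'abb'
   7  s[3:],s[17:]  0  ''
   8  s[17:],s[8:]  2  'ba'
   9  s[8:],s[15:]  2  'ba'
  10  s[15:],s[12:]  3  'bab'
  11  s[12:],s[2:]  4  'babb'
  12  s[2:],s[7:]  1  'b'
  13  s[7:],s[14:]  3  'bba'
  14  s[14:],s[1:]  4  'bbab'
  15  s[1:],s[6:]  2  'bb'
  16  s[6:],s[0:]  4  'bbba'
  17  s[0:],s[5:]  3  'bbb'
  18  s[5:],s[4:]  4  'bbbb'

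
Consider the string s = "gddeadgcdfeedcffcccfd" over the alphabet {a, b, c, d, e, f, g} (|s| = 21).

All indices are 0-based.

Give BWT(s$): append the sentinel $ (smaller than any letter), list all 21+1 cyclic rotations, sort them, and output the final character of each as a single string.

rank  rotation                last
    0  $gddeadgcdfeedcffcccfd  d
    1  adgcdfeedcffcccfd$gdde  e
    2  cccfd$gddeadgcdfeedcff  f
    3  ccfd$gddeadgcdfeedcffc  c
    4  cdfeedcffcccfd$gddeadg  g
    5  cfd$gddeadgcdfeedcffcc  c
    6  cffcccfd$gddeadgcdfeed  d
    7  d$gddeadgcdfeedcffcccf  f
    8  dcffcccfd$gddeadgcdfee  e
    9  ddeadgcdfeedcffcccfd$g  g
   10  deadgcdfeedcffcccfd$gd  d
   11  dfeedcffcccfd$gddeadgc  c
   12  dgcdfeedcffcccfd$gddea  a
   13  eadgcdfeedcffcccfd$gdd  d
   14  edcffcccfd$gddeadgcdfe  e
   15  eedcffcccfd$gddeadgcdf  f
   16  fcccfd$gddeadgcdfeedcf  f
   17  fd$gddeadgcdfeedcffccc  c
   18  feedcffcccfd$gddeadgcd  d
   19  ffcccfd$gddeadgcdfeedc  c
   20  gcdfeedcffcccfd$gddead  d
   21  gddeadgcdfeedcffcccfd$  $

defcgcdfegdcadeffcdcd$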